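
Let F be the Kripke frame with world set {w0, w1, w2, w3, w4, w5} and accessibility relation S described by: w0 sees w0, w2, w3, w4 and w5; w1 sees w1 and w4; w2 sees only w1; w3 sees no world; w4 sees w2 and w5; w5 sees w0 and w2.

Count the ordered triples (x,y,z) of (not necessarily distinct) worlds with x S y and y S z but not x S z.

Enumerating: (w0,w2,w1), (w1,w4,w2), (w1,w4,w5), (w2,w1,w4), (w4,w2,w1), (w4,w5,w0), (w5,w0,w3), (w5,w0,w4), (w5,w0,w5), (w5,w2,w1).

10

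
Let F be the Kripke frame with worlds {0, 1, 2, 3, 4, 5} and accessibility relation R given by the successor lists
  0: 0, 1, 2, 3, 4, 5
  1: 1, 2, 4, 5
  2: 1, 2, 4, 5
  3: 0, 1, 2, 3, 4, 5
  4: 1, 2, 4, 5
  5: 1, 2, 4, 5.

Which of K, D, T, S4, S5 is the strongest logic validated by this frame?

S4

Serial (axiom D): yes — every world has a successor (e.g. 0 R 0).
Reflexive (axiom T): yes — every world is R-related to itself.
Transitive (axiom 4): yes — every two-step R-path is closed by a direct edge.
Euclidean (axiom 5): no — 0 R 1 and 0 R 3, but not 1 R 3.
So F validates K, D, T, S4; S5 would additionally require R to be Euclidean. The strongest is S4.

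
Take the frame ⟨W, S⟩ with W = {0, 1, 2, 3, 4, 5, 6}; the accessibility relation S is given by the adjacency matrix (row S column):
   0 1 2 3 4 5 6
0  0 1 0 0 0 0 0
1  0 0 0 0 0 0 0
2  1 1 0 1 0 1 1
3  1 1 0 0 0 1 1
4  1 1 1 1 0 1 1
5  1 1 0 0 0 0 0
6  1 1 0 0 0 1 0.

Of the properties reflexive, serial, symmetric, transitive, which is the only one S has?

transitive

Reflexive: no — 0 is not related to itself.
Serial: no — 1 has no S-successor.
Symmetric: no — 0 S 1 but not 1 S 0.
Transitive: yes — every two-step S-path is closed by a direct edge.
Only transitive holds.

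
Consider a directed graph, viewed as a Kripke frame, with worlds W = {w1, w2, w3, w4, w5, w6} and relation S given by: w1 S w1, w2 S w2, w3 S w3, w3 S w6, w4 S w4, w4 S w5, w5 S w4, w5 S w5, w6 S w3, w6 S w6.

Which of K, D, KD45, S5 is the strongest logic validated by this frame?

Serial (axiom D): yes — every world has a successor (e.g. w1 S w1).
Euclidean (axiom 5): yes — any two successors of a common world are S-related.
Transitive (axiom 4): yes — every two-step S-path is closed by a direct edge.
Reflexive (axiom T): yes — every world is S-related to itself.
So F validates K, D, KD45, S5. The strongest is S5.

S5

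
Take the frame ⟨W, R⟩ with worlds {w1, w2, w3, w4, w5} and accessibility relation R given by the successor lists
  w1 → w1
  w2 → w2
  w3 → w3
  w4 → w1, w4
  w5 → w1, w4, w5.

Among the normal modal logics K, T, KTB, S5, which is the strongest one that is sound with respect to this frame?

T

Reflexive (axiom T): yes — every world is R-related to itself.
Symmetric (axiom B): no — w4 R w1 but not w1 R w4.
Euclidean (axiom 5): no — w5 R w1 and w5 R w4, but not w1 R w4.
So F validates K, T; KTB would additionally require R to be symmetric. The strongest is T.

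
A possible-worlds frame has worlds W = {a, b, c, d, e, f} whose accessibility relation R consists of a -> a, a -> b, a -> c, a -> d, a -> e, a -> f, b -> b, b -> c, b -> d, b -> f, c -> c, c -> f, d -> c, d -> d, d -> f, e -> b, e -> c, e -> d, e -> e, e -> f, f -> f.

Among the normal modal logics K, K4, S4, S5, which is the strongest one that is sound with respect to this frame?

S4

Transitive (axiom 4): yes — every two-step R-path is closed by a direct edge.
Reflexive (axiom T): yes — every world is R-related to itself.
Euclidean (axiom 5): no — a R b and a R e, but not b R e.
So F validates K, K4, S4; S5 would additionally require R to be Euclidean. The strongest is S4.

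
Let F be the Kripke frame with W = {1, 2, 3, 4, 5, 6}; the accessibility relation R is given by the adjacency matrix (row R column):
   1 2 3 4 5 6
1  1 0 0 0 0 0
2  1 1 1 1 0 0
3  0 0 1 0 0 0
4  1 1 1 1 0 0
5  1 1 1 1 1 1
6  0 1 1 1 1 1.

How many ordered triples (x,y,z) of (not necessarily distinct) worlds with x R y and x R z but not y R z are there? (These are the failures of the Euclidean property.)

35

Enumerating: (2,1,2), (2,1,3), (2,1,4), (2,3,1), (2,3,2), (2,3,4), (4,1,2), (4,1,3), (4,1,4), (4,3,1), (4,3,2), (4,3,4), … and 23 more.
Total: 35.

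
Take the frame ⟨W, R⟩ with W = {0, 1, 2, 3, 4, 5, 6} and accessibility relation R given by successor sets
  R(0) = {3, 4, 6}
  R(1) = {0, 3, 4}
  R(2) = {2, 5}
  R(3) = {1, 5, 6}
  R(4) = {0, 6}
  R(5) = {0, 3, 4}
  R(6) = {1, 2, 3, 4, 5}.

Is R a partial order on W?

No

Reflexive: no — 0 is not related to itself.
Transitive: no — 0 R 3 and 3 R 1, but not 0 R 1.
Antisymmetric: no — 0 R 4 and 4 R 0 with 0 ≠ 4.
So R is not a partial order.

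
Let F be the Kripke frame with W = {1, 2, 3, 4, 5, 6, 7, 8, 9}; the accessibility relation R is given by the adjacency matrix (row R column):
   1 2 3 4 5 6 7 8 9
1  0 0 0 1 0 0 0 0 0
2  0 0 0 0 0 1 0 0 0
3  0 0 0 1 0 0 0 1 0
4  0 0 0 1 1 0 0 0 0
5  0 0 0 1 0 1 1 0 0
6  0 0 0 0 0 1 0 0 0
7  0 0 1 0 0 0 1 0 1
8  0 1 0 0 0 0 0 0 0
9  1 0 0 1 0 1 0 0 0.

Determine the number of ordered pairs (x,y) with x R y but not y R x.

12

Enumerating: (1,4), (2,6), (3,4), (3,8), (5,6), (5,7), (7,3), (7,9), (8,2), (9,1), (9,4), (9,6).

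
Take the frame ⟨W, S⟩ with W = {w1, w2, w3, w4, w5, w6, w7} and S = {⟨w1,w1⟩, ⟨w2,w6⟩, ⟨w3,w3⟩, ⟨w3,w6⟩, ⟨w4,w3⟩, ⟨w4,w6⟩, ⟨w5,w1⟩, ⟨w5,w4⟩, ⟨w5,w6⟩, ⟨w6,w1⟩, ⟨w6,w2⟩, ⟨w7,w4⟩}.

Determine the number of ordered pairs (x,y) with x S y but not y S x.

8

Enumerating: (w3,w6), (w4,w3), (w4,w6), (w5,w1), (w5,w4), (w5,w6), (w6,w1), (w7,w4).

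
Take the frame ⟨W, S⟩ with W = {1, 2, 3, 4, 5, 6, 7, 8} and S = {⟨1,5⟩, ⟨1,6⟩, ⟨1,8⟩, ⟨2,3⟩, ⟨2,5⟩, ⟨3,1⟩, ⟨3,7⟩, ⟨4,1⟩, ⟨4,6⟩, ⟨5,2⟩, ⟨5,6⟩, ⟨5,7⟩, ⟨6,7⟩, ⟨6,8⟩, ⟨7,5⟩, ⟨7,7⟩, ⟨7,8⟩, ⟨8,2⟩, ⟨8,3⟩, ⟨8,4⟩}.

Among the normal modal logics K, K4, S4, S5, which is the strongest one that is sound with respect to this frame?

Transitive (axiom 4): no — 1 S 5 and 5 S 2, but not 1 S 2.
Reflexive (axiom T): no — 1 is not related to itself.
Euclidean (axiom 5): no — 1 S 5 and 1 S 8, but not 5 S 8.
So F validates K; K4 would additionally require S to be transitive. The strongest is K.

K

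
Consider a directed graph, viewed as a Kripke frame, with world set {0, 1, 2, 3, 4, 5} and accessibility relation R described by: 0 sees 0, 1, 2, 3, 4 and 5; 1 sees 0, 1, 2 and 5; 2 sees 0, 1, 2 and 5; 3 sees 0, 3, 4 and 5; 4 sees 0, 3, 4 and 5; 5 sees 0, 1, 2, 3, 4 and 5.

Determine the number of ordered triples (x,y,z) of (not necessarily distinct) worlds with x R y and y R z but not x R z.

16

Enumerating: (1,0,3), (1,0,4), (1,5,3), (1,5,4), (2,0,3), (2,0,4), (2,5,3), (2,5,4), (3,0,1), (3,0,2), (3,5,1), (3,5,2), (4,0,1), (4,0,2), (4,5,1), (4,5,2).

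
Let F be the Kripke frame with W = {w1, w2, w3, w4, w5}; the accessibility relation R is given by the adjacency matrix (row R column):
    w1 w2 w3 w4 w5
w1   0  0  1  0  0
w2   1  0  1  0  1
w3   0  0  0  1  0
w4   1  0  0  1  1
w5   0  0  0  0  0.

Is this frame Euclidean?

Euclidean: no — w2 R w1 and w2 R w5, but not w1 R w5.

No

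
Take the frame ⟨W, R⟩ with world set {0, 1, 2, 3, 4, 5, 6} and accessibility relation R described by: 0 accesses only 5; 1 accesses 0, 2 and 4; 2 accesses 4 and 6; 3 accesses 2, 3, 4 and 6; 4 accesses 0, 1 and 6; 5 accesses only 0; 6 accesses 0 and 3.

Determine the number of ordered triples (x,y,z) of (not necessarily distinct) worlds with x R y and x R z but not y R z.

30

Enumerating: (0,5,5), (1,0,0), (1,0,2), (1,0,4), (1,2,0), (1,2,2), (1,4,2), (1,4,4), (2,4,4), (2,6,4), (2,6,6), (3,2,2), … and 18 more.
Total: 30.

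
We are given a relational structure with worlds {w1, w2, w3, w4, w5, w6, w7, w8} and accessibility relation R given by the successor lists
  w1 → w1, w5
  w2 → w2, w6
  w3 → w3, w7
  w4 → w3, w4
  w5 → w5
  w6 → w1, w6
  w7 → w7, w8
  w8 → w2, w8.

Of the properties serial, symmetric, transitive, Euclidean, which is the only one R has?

serial

Serial: yes — every world has a successor (e.g. w1 R w1).
Symmetric: no — w1 R w5 but not w5 R w1.
Transitive: no — w2 R w6 and w6 R w1, but not w2 R w1.
Euclidean: no — w1 R w5 and w1 R w1, but not w5 R w1.
Only serial holds.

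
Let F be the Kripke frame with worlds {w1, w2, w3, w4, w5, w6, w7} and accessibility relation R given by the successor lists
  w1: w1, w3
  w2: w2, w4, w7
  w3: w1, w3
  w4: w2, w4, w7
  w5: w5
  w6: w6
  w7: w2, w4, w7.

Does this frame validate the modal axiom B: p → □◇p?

Axiom B corresponds to the accessibility relation being symmetric.
Symmetric: yes — every pair in R has its reverse in R.

Yes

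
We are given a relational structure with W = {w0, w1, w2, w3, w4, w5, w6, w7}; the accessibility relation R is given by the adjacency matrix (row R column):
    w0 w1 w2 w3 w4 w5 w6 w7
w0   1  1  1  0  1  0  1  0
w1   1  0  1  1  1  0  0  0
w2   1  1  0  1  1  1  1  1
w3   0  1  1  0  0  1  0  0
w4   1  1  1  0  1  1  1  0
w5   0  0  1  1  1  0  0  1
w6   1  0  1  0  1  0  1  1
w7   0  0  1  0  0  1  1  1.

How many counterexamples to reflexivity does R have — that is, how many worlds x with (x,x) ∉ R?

4

Enumerating: w1, w2, w3, w5.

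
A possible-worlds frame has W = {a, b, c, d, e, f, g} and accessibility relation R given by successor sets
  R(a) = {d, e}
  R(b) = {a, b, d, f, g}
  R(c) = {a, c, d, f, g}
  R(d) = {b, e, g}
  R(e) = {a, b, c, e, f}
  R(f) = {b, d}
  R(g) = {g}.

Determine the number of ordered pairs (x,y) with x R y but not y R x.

Enumerating: (a,d), (b,a), (b,g), (c,a), (c,d), (c,f), (c,g), (d,e), (d,g), (e,b), (e,c), (e,f), (f,d).

13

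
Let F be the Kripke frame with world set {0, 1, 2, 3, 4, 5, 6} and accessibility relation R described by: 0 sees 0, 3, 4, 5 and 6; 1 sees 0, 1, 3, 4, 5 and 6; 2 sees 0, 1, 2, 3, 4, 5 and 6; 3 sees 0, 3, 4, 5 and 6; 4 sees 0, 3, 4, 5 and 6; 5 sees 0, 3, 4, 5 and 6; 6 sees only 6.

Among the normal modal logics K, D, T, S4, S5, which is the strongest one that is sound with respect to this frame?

S4

Serial (axiom D): yes — every world has a successor (e.g. 0 R 0).
Reflexive (axiom T): yes — every world is R-related to itself.
Transitive (axiom 4): yes — every two-step R-path is closed by a direct edge.
Euclidean (axiom 5): no — 0 R 6 and 0 R 3, but not 6 R 3.
So F validates K, D, T, S4; S5 would additionally require R to be Euclidean. The strongest is S4.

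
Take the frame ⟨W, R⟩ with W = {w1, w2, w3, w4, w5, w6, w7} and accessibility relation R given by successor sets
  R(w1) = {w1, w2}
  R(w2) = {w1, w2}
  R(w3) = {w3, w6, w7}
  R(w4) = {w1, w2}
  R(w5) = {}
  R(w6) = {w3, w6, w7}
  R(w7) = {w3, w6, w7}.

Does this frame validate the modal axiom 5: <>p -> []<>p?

The schema 5 characterises exactly the Euclidean frames.
Euclidean: yes — any two successors of a common world are R-related.

Yes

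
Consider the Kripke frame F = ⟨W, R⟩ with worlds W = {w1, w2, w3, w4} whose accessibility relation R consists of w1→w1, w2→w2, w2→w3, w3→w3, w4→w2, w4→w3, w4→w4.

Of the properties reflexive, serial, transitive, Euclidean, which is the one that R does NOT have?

Euclidean

Reflexive: yes — every world is R-related to itself.
Serial: yes — every world has a successor (e.g. w1 R w1).
Transitive: yes — every two-step R-path is closed by a direct edge.
Euclidean: no — w4 R w3 and w4 R w2, but not w3 R w2.
Only Euclidean fails.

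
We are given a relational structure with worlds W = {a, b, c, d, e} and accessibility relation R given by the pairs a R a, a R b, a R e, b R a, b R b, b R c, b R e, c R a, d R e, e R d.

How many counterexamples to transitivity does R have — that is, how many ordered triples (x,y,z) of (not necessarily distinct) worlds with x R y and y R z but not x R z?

7

Enumerating: (a,b,c), (a,e,d), (b,e,d), (c,a,b), (c,a,e), (d,e,d), (e,d,e).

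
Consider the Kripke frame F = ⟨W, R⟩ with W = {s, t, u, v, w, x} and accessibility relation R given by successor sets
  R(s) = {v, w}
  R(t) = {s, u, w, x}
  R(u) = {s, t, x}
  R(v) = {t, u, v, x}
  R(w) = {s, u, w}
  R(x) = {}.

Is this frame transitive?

No

Transitive: no — s R v and v R t, but not s R t.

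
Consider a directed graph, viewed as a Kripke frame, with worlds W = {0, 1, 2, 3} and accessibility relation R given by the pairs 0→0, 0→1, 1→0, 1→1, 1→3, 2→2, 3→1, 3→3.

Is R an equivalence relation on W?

No

Reflexive: yes — every world is R-related to itself.
Symmetric: yes — every pair in R has its reverse in R.
Transitive: no — 0 R 1 and 1 R 3, but not 0 R 3.
So R is not an equivalence relation.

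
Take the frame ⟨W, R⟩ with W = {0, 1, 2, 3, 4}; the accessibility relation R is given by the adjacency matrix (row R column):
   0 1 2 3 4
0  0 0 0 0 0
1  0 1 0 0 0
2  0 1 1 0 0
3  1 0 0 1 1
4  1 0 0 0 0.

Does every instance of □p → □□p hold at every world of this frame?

Axiom 4 corresponds to the accessibility relation being transitive.
Transitive: yes — every two-step R-path is closed by a direct edge.

Yes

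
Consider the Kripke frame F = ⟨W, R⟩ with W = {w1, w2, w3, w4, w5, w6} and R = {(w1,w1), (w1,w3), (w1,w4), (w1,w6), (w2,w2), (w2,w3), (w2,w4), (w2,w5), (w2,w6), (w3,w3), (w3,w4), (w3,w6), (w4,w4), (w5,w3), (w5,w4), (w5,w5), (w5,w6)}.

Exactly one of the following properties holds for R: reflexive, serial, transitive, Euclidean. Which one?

transitive

Reflexive: no — w6 is not related to itself.
Serial: no — w6 has no R-successor.
Transitive: yes — every two-step R-path is closed by a direct edge.
Euclidean: no — w1 R w4 and w1 R w3, but not w4 R w3.
Only transitive holds.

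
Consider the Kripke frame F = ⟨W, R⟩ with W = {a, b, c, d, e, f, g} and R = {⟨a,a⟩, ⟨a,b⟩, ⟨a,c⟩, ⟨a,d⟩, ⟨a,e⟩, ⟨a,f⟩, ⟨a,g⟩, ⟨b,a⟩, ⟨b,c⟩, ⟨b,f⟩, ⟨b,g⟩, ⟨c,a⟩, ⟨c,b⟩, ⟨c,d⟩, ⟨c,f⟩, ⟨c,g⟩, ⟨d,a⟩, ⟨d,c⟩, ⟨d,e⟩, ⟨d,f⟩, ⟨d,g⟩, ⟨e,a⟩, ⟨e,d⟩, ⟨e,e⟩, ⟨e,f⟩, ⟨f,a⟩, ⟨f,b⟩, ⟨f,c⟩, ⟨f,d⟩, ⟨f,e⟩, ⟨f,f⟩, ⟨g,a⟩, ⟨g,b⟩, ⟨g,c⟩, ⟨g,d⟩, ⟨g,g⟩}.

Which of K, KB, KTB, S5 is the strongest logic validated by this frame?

Symmetric (axiom B): yes — every pair in R has its reverse in R.
Reflexive (axiom T): no — b is not related to itself.
Euclidean (axiom 5): no — a R b and a R d, but not b R d.
So F validates K, KB; KTB would additionally require R to be reflexive. The strongest is KB.

KB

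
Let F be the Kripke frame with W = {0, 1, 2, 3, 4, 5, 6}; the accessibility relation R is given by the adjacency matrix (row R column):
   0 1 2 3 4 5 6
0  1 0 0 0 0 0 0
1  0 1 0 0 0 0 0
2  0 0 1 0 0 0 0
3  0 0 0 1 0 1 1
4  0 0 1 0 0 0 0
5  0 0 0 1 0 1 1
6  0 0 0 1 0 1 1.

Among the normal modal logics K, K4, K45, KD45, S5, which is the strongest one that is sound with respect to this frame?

KD45

Transitive (axiom 4): yes — every two-step R-path is closed by a direct edge.
Euclidean (axiom 5): yes — any two successors of a common world are R-related.
Serial (axiom D): yes — every world has a successor (e.g. 0 R 0).
Reflexive (axiom T): no — 4 is not related to itself.
So F validates K, K4, K45, KD45; S5 would additionally require R to be reflexive. The strongest is KD45.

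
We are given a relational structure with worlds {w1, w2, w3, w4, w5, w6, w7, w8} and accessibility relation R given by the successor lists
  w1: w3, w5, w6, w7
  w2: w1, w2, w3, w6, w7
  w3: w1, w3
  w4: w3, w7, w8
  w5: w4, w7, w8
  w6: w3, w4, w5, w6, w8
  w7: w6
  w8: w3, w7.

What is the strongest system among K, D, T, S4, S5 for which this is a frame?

D

Serial (axiom D): yes — every world has a successor (e.g. w1 R w3).
Reflexive (axiom T): no — w1 is not related to itself.
Transitive (axiom 4): no — w1 R w5 and w5 R w4, but not w1 R w4.
Euclidean (axiom 5): no — w1 R w3 and w1 R w5, but not w3 R w5.
So F validates K, D; T would additionally require R to be reflexive. The strongest is D.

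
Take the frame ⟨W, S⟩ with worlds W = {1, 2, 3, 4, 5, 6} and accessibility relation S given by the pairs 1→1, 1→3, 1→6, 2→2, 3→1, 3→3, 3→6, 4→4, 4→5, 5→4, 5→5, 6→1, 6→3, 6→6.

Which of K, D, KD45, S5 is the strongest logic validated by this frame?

S5

Serial (axiom D): yes — every world has a successor (e.g. 1 S 1).
Euclidean (axiom 5): yes — any two successors of a common world are S-related.
Transitive (axiom 4): yes — every two-step S-path is closed by a direct edge.
Reflexive (axiom T): yes — every world is S-related to itself.
So F validates K, D, KD45, S5. The strongest is S5.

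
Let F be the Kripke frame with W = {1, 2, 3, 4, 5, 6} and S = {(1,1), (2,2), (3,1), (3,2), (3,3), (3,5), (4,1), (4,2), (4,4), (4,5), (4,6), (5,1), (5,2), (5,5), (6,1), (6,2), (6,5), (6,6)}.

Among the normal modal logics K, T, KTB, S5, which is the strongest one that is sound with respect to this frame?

T

Reflexive (axiom T): yes — every world is S-related to itself.
Symmetric (axiom B): no — 3 S 1 but not 1 S 3.
Euclidean (axiom 5): no — 3 S 1 and 3 S 2, but not 1 S 2.
So F validates K, T; KTB would additionally require S to be symmetric. The strongest is T.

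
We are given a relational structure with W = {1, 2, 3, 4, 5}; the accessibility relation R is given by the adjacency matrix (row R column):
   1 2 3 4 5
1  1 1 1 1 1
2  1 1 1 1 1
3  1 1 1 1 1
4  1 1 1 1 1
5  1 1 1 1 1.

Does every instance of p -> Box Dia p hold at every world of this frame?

The schema B characterises exactly the symmetric frames.
Symmetric: yes — every pair in R has its reverse in R.

Yes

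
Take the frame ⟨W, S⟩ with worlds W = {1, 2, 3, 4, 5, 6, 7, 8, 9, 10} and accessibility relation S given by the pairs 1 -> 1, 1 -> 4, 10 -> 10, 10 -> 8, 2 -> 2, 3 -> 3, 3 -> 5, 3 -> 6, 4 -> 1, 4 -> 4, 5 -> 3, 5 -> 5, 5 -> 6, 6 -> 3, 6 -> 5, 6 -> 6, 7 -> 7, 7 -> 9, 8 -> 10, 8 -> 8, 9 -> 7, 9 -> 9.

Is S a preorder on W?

Reflexive: yes — every world is S-related to itself.
Transitive: yes — every two-step S-path is closed by a direct edge.
So S is a preorder.

Yes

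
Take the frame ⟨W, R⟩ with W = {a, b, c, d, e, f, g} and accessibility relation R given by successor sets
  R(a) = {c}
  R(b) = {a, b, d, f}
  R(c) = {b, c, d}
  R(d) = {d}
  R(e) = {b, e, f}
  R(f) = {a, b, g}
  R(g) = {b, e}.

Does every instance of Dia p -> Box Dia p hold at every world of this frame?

The schema 5 characterises exactly the Euclidean frames.
Euclidean: no — b R a and b R d, but not a R d.

No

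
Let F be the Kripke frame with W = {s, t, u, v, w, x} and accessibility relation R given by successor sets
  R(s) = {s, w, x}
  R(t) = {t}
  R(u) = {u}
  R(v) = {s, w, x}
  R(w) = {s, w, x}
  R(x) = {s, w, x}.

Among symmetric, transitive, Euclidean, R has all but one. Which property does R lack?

Symmetric: no — v R s but not s R v.
Transitive: yes — every two-step R-path is closed by a direct edge.
Euclidean: yes — any two successors of a common world are R-related.
Only symmetric fails.

symmetric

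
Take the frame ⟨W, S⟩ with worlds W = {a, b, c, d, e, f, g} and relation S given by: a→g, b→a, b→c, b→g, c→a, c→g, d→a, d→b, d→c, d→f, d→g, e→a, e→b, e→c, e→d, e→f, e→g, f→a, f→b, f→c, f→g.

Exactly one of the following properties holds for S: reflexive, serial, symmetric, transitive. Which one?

transitive

Reflexive: no — a is not related to itself.
Serial: no — g has no S-successor.
Symmetric: no — a S g but not g S a.
Transitive: yes — every two-step S-path is closed by a direct edge.
Only transitive holds.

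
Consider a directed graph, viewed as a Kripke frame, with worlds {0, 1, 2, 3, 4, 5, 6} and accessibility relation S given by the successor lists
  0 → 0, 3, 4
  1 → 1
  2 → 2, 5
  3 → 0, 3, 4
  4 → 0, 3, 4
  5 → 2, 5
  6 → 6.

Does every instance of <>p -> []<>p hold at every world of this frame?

Yes

By correspondence theory, 5 is valid on a frame iff S is Euclidean.
Euclidean: yes — any two successors of a common world are S-related.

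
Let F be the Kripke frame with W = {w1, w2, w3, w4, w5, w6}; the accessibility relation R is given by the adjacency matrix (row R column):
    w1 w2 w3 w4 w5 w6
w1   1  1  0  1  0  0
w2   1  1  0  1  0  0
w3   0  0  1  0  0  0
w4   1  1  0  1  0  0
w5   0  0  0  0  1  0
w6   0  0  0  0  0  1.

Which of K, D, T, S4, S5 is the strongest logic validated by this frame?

S5

Serial (axiom D): yes — every world has a successor (e.g. w1 R w1).
Reflexive (axiom T): yes — every world is R-related to itself.
Transitive (axiom 4): yes — every two-step R-path is closed by a direct edge.
Euclidean (axiom 5): yes — any two successors of a common world are R-related.
So F validates K, D, T, S4, S5. The strongest is S5.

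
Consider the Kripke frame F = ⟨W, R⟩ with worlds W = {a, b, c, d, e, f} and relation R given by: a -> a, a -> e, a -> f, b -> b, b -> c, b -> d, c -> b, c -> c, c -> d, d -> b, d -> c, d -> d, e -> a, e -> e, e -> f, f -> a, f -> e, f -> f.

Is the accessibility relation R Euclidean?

Yes

Euclidean: yes — any two successors of a common world are R-related.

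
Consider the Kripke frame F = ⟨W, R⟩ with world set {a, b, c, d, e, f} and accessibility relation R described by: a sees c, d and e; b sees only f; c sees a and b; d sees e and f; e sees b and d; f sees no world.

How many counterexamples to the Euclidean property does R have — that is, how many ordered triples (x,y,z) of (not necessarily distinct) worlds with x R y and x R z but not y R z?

Enumerating: (a,c,c), (a,c,d), (a,c,e), (a,d,c), (a,d,d), (a,e,c), (a,e,e), (b,f,f), (c,a,a), (c,a,b), (c,b,a), (c,b,b), … and 8 more.
Total: 20.

20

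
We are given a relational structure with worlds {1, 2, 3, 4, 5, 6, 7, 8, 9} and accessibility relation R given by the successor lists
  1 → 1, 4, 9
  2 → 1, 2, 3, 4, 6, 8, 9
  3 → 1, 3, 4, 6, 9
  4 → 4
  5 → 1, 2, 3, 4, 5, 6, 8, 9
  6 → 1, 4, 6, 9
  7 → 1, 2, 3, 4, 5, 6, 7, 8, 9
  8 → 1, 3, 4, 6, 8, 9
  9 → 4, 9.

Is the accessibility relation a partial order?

Reflexive: yes — every world is R-related to itself.
Transitive: yes — every two-step R-path is closed by a direct edge.
Antisymmetric: yes — no distinct pair is related both ways.
So R is a partial order.

Yes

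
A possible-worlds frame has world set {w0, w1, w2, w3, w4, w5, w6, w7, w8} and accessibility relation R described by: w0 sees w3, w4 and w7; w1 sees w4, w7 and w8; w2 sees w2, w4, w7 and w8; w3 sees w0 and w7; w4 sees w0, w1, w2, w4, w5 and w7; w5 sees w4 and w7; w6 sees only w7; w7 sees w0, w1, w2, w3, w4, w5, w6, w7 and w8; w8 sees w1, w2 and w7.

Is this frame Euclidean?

No

Euclidean: no — w0 R w3 and w0 R w4, but not w3 R w4.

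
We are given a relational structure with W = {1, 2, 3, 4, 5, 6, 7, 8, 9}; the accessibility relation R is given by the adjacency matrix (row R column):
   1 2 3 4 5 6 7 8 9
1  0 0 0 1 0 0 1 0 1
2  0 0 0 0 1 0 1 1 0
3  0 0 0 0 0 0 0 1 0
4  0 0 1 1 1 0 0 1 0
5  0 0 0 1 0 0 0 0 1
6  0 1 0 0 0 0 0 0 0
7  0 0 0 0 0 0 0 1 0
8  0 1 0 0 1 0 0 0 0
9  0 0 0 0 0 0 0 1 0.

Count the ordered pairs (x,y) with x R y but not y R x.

13

Enumerating: (1,4), (1,7), (1,9), (2,5), (2,7), (3,8), (4,3), (4,8), (5,9), (6,2), (7,8), (8,5), (9,8).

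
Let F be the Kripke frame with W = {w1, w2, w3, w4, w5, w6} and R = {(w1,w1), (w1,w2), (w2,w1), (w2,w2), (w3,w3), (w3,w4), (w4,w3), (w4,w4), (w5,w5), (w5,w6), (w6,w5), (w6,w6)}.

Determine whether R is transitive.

Transitive: yes — every two-step R-path is closed by a direct edge.

Yes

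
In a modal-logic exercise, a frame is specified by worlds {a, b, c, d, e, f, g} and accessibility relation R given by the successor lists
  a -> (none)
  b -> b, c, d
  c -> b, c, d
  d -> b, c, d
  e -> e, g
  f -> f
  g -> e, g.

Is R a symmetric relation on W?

Symmetric: yes — every pair in R has its reverse in R.

Yes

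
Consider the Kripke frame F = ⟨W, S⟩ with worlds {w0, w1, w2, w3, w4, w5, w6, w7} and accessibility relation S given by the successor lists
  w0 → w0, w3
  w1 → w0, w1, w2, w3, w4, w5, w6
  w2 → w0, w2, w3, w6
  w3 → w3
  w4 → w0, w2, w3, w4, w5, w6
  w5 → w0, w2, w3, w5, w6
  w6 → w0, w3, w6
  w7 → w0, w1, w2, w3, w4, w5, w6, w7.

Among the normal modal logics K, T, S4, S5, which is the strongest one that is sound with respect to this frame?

Reflexive (axiom T): yes — every world is S-related to itself.
Transitive (axiom 4): yes — every two-step S-path is closed by a direct edge.
Euclidean (axiom 5): no — w1 S w0 and w1 S w2, but not w0 S w2.
So F validates K, T, S4; S5 would additionally require S to be Euclidean. The strongest is S4.

S4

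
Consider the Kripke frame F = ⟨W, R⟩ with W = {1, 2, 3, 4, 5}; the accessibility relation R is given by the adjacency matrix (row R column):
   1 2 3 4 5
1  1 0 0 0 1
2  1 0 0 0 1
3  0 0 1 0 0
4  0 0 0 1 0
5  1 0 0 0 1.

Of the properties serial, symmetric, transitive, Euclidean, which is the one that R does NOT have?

Serial: yes — every world has a successor (e.g. 1 R 1).
Symmetric: no — 2 R 1 but not 1 R 2.
Transitive: yes — every two-step R-path is closed by a direct edge.
Euclidean: yes — any two successors of a common world are R-related.
Only symmetric fails.

symmetric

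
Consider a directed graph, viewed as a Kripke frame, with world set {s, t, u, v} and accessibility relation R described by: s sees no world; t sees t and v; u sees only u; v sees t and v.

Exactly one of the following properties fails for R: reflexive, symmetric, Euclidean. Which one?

Reflexive: no — s is not related to itself.
Symmetric: yes — every pair in R has its reverse in R.
Euclidean: yes — any two successors of a common world are R-related.
Only reflexive fails.

reflexive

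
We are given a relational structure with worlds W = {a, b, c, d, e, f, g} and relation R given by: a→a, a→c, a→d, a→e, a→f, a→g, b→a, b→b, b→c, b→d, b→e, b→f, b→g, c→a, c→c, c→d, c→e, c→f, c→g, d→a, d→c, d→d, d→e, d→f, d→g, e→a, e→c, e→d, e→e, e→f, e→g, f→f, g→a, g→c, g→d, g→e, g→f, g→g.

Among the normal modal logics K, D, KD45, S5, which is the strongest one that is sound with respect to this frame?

D

Serial (axiom D): yes — every world has a successor (e.g. a R a).
Euclidean (axiom 5): no — a R f and a R c, but not f R c.
Transitive (axiom 4): yes — every two-step R-path is closed by a direct edge.
Reflexive (axiom T): yes — every world is R-related to itself.
So F validates K, D; KD45 would additionally require R to be Euclidean. The strongest is D.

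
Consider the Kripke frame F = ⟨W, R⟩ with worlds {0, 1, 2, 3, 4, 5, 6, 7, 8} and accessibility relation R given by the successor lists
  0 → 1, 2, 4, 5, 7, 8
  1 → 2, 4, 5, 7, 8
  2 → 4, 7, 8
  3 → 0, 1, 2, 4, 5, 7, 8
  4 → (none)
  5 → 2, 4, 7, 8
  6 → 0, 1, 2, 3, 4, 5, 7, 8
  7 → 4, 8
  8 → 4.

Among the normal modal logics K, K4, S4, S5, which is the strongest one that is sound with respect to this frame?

Transitive (axiom 4): yes — every two-step R-path is closed by a direct edge.
Reflexive (axiom T): no — 0 is not related to itself.
Euclidean (axiom 5): no — 0 R 2 and 0 R 1, but not 2 R 1.
So F validates K, K4; S4 would additionally require R to be reflexive. The strongest is K4.

K4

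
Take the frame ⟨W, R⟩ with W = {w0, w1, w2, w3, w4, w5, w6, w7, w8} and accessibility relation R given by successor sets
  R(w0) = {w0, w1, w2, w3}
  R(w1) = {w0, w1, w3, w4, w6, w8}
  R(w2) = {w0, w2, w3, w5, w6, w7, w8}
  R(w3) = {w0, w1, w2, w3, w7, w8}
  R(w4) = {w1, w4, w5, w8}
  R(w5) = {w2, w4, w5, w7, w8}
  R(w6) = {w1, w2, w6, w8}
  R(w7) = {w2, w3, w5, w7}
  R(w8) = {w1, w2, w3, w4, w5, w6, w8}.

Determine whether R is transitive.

Transitive: no — w0 R w1 and w1 R w4, but not w0 R w4.

No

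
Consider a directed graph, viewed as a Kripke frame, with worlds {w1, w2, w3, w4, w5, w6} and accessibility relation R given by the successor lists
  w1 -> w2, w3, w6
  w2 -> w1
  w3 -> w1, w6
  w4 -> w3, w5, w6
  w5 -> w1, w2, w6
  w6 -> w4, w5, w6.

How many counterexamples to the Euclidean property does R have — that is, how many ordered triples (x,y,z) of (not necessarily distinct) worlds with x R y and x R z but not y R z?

Enumerating: (w1,w2,w2), (w1,w2,w3), (w1,w2,w6), (w1,w3,w2), (w1,w3,w3), (w1,w6,w2), (w1,w6,w3), (w2,w1,w1), (w3,w1,w1), (w3,w6,w1), (w4,w3,w3), (w4,w3,w5), … and 11 more.
Total: 23.

23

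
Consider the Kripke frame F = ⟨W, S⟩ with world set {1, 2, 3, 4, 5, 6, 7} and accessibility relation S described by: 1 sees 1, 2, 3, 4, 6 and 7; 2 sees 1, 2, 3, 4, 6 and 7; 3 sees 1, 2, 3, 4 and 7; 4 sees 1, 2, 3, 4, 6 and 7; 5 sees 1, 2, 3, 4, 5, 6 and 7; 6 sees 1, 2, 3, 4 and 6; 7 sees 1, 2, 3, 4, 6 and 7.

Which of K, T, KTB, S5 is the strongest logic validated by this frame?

T

Reflexive (axiom T): yes — every world is S-related to itself.
Symmetric (axiom B): no — 5 S 1 but not 1 S 5.
Euclidean (axiom 5): no — 1 S 3 and 1 S 6, but not 3 S 6.
So F validates K, T; KTB would additionally require S to be symmetric. The strongest is T.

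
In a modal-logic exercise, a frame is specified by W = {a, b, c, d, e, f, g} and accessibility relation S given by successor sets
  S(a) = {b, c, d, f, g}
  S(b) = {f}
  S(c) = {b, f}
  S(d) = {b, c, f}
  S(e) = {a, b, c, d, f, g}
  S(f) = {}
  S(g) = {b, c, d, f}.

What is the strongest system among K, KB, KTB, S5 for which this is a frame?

K

Symmetric (axiom B): no — a S b but not b S a.
Reflexive (axiom T): no — a is not related to itself.
Euclidean (axiom 5): no — a S b and a S c, but not b S c.
So F validates K; KB would additionally require S to be symmetric. The strongest is K.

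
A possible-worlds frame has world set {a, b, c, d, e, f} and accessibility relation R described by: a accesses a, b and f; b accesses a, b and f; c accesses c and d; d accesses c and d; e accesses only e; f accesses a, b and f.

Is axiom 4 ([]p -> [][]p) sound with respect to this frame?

Axiom 4 corresponds to the accessibility relation being transitive.
Transitive: yes — every two-step R-path is closed by a direct edge.

Yes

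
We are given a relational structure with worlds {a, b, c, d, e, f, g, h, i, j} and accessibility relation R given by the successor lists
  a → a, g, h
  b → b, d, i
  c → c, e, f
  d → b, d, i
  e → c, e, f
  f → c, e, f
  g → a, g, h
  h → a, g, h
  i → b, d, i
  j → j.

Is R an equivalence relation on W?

Yes

Reflexive: yes — every world is R-related to itself.
Symmetric: yes — every pair in R has its reverse in R.
Transitive: yes — every two-step R-path is closed by a direct edge.
So R is an equivalence relation.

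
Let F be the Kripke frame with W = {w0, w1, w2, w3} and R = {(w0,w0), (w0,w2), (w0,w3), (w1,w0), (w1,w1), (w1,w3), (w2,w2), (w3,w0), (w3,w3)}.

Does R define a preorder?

No

Reflexive: yes — every world is R-related to itself.
Transitive: no — w1 R w0 and w0 R w2, but not w1 R w2.
So R is not a preorder.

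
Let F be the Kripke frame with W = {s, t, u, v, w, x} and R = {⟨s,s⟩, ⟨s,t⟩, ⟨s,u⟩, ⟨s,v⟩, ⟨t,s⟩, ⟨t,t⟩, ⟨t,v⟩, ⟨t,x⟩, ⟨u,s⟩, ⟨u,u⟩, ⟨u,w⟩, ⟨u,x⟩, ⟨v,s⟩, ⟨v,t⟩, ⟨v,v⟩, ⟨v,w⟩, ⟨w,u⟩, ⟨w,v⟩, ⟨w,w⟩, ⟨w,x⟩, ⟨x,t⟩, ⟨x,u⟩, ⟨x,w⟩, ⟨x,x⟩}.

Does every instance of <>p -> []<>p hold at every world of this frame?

No

Axiom 5 corresponds to the accessibility relation being Euclidean.
Euclidean: no — s R t and s R u, but not t R u.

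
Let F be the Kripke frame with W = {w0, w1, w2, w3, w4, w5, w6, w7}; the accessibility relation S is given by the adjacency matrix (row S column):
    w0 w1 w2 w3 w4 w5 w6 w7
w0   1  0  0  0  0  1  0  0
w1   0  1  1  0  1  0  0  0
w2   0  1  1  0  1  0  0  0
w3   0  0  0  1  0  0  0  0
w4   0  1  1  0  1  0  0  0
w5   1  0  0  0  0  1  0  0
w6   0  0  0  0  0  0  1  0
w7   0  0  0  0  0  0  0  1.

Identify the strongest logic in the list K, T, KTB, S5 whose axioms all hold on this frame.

Reflexive (axiom T): yes — every world is S-related to itself.
Symmetric (axiom B): yes — every pair in S has its reverse in S.
Euclidean (axiom 5): yes — any two successors of a common world are S-related.
So F validates K, T, KTB, S5. The strongest is S5.

S5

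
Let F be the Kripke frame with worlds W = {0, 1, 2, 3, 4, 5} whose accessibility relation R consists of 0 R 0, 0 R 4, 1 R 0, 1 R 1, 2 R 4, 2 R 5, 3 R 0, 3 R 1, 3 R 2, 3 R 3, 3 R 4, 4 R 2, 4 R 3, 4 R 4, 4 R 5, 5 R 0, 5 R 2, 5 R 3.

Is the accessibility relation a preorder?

No

Reflexive: no — 2 is not related to itself.
Transitive: no — 0 R 4 and 4 R 2, but not 0 R 2.
So R is not a preorder.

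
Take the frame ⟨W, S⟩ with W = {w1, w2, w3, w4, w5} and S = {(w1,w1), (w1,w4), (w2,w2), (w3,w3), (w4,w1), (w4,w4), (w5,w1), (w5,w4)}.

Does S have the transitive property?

Yes

Transitive: yes — every two-step S-path is closed by a direct edge.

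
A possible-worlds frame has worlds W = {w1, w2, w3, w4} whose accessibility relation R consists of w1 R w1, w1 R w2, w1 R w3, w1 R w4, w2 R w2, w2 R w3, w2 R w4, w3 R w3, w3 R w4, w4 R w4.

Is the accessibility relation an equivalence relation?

No

Reflexive: yes — every world is R-related to itself.
Symmetric: no — w1 R w2 but not w2 R w1.
Transitive: yes — every two-step R-path is closed by a direct edge.
So R is not an equivalence relation.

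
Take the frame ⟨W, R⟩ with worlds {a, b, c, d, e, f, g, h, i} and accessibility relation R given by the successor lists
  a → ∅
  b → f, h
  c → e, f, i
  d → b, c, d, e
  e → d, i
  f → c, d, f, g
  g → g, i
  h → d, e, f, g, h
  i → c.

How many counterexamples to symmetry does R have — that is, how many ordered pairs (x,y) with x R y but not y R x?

Enumerating: (b,f), (b,h), (c,e), (d,b), (d,c), (e,i), (f,d), (f,g), (g,i), (h,d), (h,e), (h,f), (h,g).

13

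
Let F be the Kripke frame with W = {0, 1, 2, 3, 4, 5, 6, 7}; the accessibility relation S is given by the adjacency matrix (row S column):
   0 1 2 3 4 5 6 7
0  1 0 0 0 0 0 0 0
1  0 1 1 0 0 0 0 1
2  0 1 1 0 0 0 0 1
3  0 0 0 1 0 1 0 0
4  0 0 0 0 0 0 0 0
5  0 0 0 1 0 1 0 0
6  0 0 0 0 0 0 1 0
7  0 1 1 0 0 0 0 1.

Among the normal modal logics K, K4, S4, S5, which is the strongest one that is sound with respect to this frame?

Transitive (axiom 4): yes — every two-step S-path is closed by a direct edge.
Reflexive (axiom T): no — 4 is not related to itself.
Euclidean (axiom 5): yes — any two successors of a common world are S-related.
So F validates K, K4; S4 would additionally require S to be reflexive. The strongest is K4.

K4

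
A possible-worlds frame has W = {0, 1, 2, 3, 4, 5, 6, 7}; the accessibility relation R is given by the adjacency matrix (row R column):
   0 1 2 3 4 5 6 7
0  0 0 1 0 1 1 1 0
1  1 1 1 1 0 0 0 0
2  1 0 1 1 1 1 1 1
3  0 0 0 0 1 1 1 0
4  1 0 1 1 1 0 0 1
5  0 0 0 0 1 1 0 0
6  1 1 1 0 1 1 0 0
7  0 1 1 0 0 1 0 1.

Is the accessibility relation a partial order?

Reflexive: no — 0 is not related to itself.
Transitive: no — 0 R 2 and 2 R 3, but not 0 R 3.
Antisymmetric: no — 0 R 2 and 2 R 0 with 0 ≠ 2.
So R is not a partial order.

No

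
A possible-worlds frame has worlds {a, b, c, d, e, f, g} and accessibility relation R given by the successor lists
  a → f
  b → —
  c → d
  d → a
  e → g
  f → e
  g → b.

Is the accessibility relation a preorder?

Reflexive: no — a is not related to itself.
Transitive: no — a R f and f R e, but not a R e.
So R is not a preorder.

No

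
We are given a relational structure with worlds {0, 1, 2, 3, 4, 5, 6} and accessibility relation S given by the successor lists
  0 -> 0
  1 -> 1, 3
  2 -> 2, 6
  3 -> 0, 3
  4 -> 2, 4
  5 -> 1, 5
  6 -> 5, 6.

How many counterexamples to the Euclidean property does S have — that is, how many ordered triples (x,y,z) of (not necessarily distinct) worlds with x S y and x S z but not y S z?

6

Enumerating: (1,3,1), (2,6,2), (3,0,3), (4,2,4), (5,1,5), (6,5,6).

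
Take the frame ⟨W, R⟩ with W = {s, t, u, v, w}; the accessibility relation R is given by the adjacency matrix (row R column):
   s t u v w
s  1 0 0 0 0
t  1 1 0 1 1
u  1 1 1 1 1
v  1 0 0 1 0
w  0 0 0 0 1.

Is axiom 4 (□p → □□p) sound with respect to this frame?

By correspondence theory, 4 is valid on a frame iff R is transitive.
Transitive: yes — every two-step R-path is closed by a direct edge.

Yes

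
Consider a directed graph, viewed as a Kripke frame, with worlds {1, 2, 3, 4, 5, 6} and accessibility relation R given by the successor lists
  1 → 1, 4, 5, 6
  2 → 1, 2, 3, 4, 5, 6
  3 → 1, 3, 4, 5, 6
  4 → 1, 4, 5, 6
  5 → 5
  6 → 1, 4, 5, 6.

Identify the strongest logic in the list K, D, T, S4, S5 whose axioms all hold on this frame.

S4

Serial (axiom D): yes — every world has a successor (e.g. 1 R 1).
Reflexive (axiom T): yes — every world is R-related to itself.
Transitive (axiom 4): yes — every two-step R-path is closed by a direct edge.
Euclidean (axiom 5): no — 1 R 5 and 1 R 4, but not 5 R 4.
So F validates K, D, T, S4; S5 would additionally require R to be Euclidean. The strongest is S4.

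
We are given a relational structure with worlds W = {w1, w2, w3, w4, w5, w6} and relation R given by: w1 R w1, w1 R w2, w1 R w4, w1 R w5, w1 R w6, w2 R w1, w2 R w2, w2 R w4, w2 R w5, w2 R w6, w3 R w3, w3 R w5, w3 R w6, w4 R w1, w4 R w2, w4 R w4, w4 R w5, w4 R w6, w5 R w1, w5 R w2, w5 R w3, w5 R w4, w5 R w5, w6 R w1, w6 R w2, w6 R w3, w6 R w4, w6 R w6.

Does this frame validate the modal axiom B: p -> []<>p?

Yes

Axiom B corresponds to the accessibility relation being symmetric.
Symmetric: yes — every pair in R has its reverse in R.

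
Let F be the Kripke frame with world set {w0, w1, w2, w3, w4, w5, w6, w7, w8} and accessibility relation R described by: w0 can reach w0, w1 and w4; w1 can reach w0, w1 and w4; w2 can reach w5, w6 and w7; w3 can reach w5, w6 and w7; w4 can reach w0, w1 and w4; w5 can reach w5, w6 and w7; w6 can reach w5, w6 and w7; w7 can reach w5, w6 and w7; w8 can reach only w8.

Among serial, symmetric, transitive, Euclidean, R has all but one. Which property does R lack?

symmetric

Serial: yes — every world has a successor (e.g. w0 R w0).
Symmetric: no — w2 R w5 but not w5 R w2.
Transitive: yes — every two-step R-path is closed by a direct edge.
Euclidean: yes — any two successors of a common world are R-related.
Only symmetric fails.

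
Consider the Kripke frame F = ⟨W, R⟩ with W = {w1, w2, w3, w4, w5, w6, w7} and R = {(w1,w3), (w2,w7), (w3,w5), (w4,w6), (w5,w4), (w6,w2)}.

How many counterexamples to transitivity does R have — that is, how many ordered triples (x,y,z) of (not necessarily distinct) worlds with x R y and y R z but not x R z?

Enumerating: (w1,w3,w5), (w3,w5,w4), (w4,w6,w2), (w5,w4,w6), (w6,w2,w7).

5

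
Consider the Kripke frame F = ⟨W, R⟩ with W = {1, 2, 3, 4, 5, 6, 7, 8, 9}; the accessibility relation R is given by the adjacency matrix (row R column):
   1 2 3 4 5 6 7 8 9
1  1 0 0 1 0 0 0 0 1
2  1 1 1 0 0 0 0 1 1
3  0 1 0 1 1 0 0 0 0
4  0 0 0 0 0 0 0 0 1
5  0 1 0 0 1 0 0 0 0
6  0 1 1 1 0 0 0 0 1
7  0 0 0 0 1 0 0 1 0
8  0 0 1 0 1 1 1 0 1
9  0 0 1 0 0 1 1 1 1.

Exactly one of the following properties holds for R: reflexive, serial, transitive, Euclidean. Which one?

serial

Reflexive: no — 3 is not related to itself.
Serial: yes — every world has a successor (e.g. 1 R 1).
Transitive: no — 1 R 9 and 9 R 3, but not 1 R 3.
Euclidean: no — 1 R 9 and 1 R 4, but not 9 R 4.
Only serial holds.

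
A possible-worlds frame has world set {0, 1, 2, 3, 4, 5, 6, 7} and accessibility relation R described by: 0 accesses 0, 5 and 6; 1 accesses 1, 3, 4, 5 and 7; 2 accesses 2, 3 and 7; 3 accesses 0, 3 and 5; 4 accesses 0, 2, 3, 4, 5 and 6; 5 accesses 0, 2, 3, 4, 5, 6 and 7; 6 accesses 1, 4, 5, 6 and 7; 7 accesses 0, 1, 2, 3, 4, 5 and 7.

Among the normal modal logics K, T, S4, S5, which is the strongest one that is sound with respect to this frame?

T

Reflexive (axiom T): yes — every world is R-related to itself.
Transitive (axiom 4): no — 0 R 5 and 5 R 2, but not 0 R 2.
Euclidean (axiom 5): no — 1 R 3 and 1 R 4, but not 3 R 4.
So F validates K, T; S4 would additionally require R to be transitive. The strongest is T.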